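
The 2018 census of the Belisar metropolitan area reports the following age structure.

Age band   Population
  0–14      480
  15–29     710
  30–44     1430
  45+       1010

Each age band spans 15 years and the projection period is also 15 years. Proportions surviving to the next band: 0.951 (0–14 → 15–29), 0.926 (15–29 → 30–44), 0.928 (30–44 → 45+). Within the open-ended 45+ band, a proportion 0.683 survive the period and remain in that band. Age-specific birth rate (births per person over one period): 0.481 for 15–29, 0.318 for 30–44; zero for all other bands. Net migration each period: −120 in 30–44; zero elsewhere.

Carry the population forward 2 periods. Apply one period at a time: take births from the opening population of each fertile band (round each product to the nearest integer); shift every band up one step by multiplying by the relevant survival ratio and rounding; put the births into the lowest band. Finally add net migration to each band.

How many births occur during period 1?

797

Call the bands 1 to 4, youngest first.
Period 1:
Births: 710 * 0.481 = 342, 1430 * 0.318 = 455 → 797
Band 2: 480 * 0.951 = 456
Band 3: 710 * 0.926 = 657
Band 4: 1430 * 0.928 + 1010 * 0.683 = 1327 + 690 = 2017
Net migration: Band 3 − 120 → 537
Giving 797 / 456 / 537 / 2017.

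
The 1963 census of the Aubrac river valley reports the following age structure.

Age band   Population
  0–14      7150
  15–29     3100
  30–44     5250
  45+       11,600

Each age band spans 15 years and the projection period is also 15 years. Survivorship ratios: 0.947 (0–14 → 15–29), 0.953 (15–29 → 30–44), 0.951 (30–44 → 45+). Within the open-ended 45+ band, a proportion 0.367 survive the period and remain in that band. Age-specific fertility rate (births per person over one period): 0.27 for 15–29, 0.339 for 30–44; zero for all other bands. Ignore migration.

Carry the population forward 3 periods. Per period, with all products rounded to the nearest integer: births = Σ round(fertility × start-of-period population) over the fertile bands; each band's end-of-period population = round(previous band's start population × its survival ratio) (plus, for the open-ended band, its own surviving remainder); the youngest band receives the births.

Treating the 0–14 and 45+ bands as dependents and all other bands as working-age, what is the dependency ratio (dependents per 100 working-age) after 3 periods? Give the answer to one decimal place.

223.6

After projecting period 1:
Births: 3100 × 0.27 = 837 ; 5250 × 0.339 = 1780 — total 2617
15–29: 7150 × 0.947 = 6771
30–44: 3100 × 0.953 = 2954
45+: 5250 × 0.951 + 11600 × 0.367 = 4993 + 4257 = 9250
→ [2617, 6771, 2954, 9250]
After projecting period 2:
Births: 6771 × 0.27 = 1828 ; 2954 × 0.339 = 1001 — total 2829
15–29: 2617 × 0.947 = 2478
30–44: 6771 × 0.953 = 6453
45+: 2954 × 0.951 + 9250 × 0.367 = 2809 + 3395 = 6204
→ [2829, 2478, 6453, 6204]
After projecting period 3:
Births: 2478 × 0.27 = 669 ; 6453 × 0.339 = 2188 — total 2857
15–29: 2829 × 0.947 = 2679
30–44: 2478 × 0.953 = 2362
45+: 6453 × 0.951 + 6204 × 0.367 = 6137 + 2277 = 8414
→ [2857, 2679, 2362, 8414]
Dependents (band 0–14 + band 45+) = 2857 + 8414 = 11271; working-age = 5041; ratio = 11271/5041 × 100 = 223.6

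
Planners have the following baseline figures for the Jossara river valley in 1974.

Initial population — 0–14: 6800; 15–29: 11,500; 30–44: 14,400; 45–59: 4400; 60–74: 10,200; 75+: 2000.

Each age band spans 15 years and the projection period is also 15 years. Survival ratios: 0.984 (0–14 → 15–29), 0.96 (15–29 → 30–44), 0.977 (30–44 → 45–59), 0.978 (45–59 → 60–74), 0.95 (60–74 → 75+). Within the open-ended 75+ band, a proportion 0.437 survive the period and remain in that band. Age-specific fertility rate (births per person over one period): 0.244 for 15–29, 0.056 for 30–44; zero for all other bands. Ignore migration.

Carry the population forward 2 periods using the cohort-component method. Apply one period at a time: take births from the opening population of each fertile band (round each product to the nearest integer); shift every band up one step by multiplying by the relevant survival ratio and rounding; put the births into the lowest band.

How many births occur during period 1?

3612

Call the bands 1 to 6, youngest first.
Period 1.
Births: 11500 * 0.244 = 2806 ; 14400 * 0.056 = 806 → 3612
Band 2: 6800 * 0.984 = 6691
Band 3: 11500 * 0.96 = 11040
Band 4: 14400 * 0.977 = 14069
Band 5: 4400 * 0.978 = 4303
Band 6: 10200 * 0.95 + 2000 * 0.437 = 9690 + 874 = 10564
Population now: 0–14=3612, 15–29=6691, 30–44=11040, 45–59=14069, 60–74=4303, 75+=10564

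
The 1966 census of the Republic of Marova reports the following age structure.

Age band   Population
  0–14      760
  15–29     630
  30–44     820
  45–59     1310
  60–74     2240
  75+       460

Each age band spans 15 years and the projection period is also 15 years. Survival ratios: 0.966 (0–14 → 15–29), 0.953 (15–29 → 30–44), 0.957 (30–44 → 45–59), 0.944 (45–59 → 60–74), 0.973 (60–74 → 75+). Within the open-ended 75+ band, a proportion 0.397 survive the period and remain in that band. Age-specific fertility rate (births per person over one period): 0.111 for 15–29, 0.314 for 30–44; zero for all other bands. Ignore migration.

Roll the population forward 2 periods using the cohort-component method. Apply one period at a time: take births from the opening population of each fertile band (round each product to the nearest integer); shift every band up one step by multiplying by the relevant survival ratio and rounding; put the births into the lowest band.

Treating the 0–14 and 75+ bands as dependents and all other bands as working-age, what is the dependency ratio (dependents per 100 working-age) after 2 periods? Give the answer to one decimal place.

103.4

Let group 1 be 0–14 through group 6 = 75+.
Period 1:
Births: 630 × 0.111 = 70  |  820 × 0.314 = 257 ⇒ total 327
Group 2: 760 × 0.966 = 734
Group 3: 630 × 0.953 = 600
Group 4: 820 × 0.957 = 785
Group 5: 1310 × 0.944 = 1237
Group 6: 2240 × 0.973 + 460 × 0.397 = 2180 + 183 = 2363
→ [327, 734, 600, 785, 1237, 2363]
Period 2:
Births: 734 × 0.111 = 81  |  600 × 0.314 = 188 ⇒ total 269
Group 2: 327 × 0.966 = 316
Group 3: 734 × 0.953 = 700
Group 4: 600 × 0.957 = 574
Group 5: 785 × 0.944 = 741
Group 6: 1237 × 0.973 + 2363 × 0.397 = 1204 + 938 = 2142
→ [269, 316, 700, 574, 741, 2142]
Dependents (band 0–14 + band 75+) = 269 + 2142 = 2411; working-age = 2331; ratio = 2411/2331 × 100 = 103.4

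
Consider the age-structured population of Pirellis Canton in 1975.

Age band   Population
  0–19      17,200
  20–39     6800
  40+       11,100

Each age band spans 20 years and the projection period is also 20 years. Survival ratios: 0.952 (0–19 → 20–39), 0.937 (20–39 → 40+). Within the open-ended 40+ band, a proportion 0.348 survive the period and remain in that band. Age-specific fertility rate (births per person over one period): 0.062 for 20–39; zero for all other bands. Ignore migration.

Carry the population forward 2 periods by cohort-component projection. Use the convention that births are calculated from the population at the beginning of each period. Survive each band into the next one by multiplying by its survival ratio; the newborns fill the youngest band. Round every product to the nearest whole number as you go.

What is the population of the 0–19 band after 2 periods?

1015

— Period 1 —
Births: 6800 × 0.062 = 422
20–39: 17200 × 0.952 = 16374
40+: 6800 × 0.937 + 11100 × 0.348 = 6372 + 3863 = 10235
Population now: 0–19=422, 20–39=16374, 40+=10235
— Period 2 —
Births: 16374 × 0.062 = 1015
20–39: 422 × 0.952 = 402
40+: 16374 × 0.937 + 10235 × 0.348 = 15342 + 3562 = 18904
Population now: 0–19=1015, 20–39=402, 40+=18904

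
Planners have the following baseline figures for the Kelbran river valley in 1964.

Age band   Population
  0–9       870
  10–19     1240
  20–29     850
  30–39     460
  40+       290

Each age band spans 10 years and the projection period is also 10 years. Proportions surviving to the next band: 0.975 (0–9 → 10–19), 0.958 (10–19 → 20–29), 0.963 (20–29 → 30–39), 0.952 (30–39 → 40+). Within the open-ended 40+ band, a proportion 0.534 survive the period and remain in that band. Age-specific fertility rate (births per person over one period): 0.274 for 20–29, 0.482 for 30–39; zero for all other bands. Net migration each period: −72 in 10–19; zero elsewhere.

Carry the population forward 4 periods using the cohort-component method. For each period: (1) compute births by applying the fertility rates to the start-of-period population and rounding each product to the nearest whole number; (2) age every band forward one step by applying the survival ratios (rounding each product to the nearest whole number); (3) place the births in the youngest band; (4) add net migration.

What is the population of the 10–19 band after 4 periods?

664

(Bands numbered youngest = 1 to oldest = 5.)
Period 1:
Births: 850 × 0.274 = 233 ; 460 × 0.482 = 222 → total 455
Band 2: 870 × 0.975 = 848
Band 3: 1240 × 0.958 = 1188
Band 4: 850 × 0.963 = 819
Band 5: 460 × 0.952 + 290 × 0.534 = 438 + 155 = 593
Net migration: Band 2 − 72 → 776
Population now: 0–9=455, 10–19=776, 20–29=1188, 30–39=819, 40+=593
Period 2:
Births: 1188 × 0.274 = 326 ; 819 × 0.482 = 395 → total 721
Band 2: 455 × 0.975 = 444
Band 3: 776 × 0.958 = 743
Band 4: 1188 × 0.963 = 1144
Band 5: 819 × 0.952 + 593 × 0.534 = 780 + 317 = 1097
Net migration: Band 2 − 72 → 372
Population now: 0–9=721, 10–19=372, 20–29=743, 30–39=1144, 40+=1097
Period 3:
Births: 743 × 0.274 = 204 ; 1144 × 0.482 = 551 → total 755
Band 2: 721 × 0.975 = 703
Band 3: 372 × 0.958 = 356
Band 4: 743 × 0.963 = 716
Band 5: 1144 × 0.952 + 1097 × 0.534 = 1089 + 586 = 1675
Net migration: Band 2 − 72 → 631
Population now: 0–9=755, 10–19=631, 20–29=356, 30–39=716, 40+=1675
Period 4:
Births: 356 × 0.274 = 98 ; 716 × 0.482 = 345 → total 443
Band 2: 755 × 0.975 = 736
Band 3: 631 × 0.958 = 604
Band 4: 356 × 0.963 = 343
Band 5: 716 × 0.952 + 1675 × 0.534 = 682 + 894 = 1576
Net migration: Band 2 − 72 → 664
Population now: 0–9=443, 10–19=664, 20–29=604, 30–39=343, 40+=1576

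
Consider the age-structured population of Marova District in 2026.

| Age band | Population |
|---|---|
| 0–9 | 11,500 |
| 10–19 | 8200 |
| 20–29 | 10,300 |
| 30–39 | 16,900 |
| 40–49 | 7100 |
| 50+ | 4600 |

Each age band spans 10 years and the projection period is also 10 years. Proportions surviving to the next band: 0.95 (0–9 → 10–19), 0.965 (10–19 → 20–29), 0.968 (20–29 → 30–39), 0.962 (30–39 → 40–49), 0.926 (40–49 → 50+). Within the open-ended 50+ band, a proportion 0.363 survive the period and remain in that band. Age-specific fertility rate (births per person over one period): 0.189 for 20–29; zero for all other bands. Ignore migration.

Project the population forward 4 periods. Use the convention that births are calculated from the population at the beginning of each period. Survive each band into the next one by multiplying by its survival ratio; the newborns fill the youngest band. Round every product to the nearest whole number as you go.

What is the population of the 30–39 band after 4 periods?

Period 1.
Births: 10300 * 0.189 = 1947
10–19: 11500 * 0.95 = 10925
20–29: 8200 * 0.965 = 7913
30–39: 10300 * 0.968 = 9970
40–49: 16900 * 0.962 = 16258
50+: 7100 * 0.926 + 4600 * 0.363 = 6575 + 1670 = 8245
→ [1947, 10925, 7913, 9970, 16258, 8245]
Period 2.
Births: 7913 * 0.189 = 1496
10–19: 1947 * 0.95 = 1850
20–29: 10925 * 0.965 = 10543
30–39: 7913 * 0.968 = 7660
40–49: 9970 * 0.962 = 9591
50+: 16258 * 0.926 + 8245 * 0.363 = 15055 + 2993 = 18048
→ [1496, 1850, 10543, 7660, 9591, 18048]
Period 3.
Births: 10543 * 0.189 = 1993
10–19: 1496 * 0.95 = 1421
20–29: 1850 * 0.965 = 1785
30–39: 10543 * 0.968 = 10206
40–49: 7660 * 0.962 = 7369
50+: 9591 * 0.926 + 18048 * 0.363 = 8881 + 6551 = 15432
→ [1993, 1421, 1785, 10206, 7369, 15432]
Period 4.
Births: 1785 * 0.189 = 337
10–19: 1993 * 0.95 = 1893
20–29: 1421 * 0.965 = 1371
30–39: 1785 * 0.968 = 1728
40–49: 10206 * 0.962 = 9818
50+: 7369 * 0.926 + 15432 * 0.363 = 6824 + 5602 = 12426
→ [337, 1893, 1371, 1728, 9818, 12426]

1728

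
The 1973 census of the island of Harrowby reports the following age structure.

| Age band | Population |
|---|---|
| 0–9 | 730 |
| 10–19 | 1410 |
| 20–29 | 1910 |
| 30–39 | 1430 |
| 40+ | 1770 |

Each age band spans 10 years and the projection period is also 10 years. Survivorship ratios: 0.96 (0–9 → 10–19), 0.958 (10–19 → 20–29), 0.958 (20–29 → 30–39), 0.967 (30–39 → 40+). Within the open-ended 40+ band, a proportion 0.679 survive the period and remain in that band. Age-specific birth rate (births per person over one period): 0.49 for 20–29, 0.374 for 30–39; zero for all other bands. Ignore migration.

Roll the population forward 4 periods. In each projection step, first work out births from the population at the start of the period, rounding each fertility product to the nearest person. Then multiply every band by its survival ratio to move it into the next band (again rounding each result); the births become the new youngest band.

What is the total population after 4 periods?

7315

Let group 1 be 0–9 through group 5 = 40+.
Period 1:
Births: 1910 × 0.49 = 936 ; 1430 × 0.374 = 535 → total 1471
Group 2: 730 × 0.96 = 701
Group 3: 1410 × 0.958 = 1351
Group 4: 1910 × 0.958 = 1830
Group 5: 1430 × 0.967 + 1770 × 0.679 = 1383 + 1202 = 2585
Population now: 0–9=1471, 10–19=701, 20–29=1351, 30–39=1830, 40+=2585
Period 2:
Births: 1351 × 0.49 = 662 ; 1830 × 0.374 = 684 → total 1346
Group 2: 1471 × 0.96 = 1412
Group 3: 701 × 0.958 = 672
Group 4: 1351 × 0.958 = 1294
Group 5: 1830 × 0.967 + 2585 × 0.679 = 1770 + 1755 = 3525
Population now: 0–9=1346, 10–19=1412, 20–29=672, 30–39=1294, 40+=3525
Period 3:
Births: 672 × 0.49 = 329 ; 1294 × 0.374 = 484 → total 813
Group 2: 1346 × 0.96 = 1292
Group 3: 1412 × 0.958 = 1353
Group 4: 672 × 0.958 = 644
Group 5: 1294 × 0.967 + 3525 × 0.679 = 1251 + 2393 = 3644
Population now: 0–9=813, 10–19=1292, 20–29=1353, 30–39=644, 40+=3644
Period 4:
Births: 1353 × 0.49 = 663 ; 644 × 0.374 = 241 → total 904
Group 2: 813 × 0.96 = 780
Group 3: 1292 × 0.958 = 1238
Group 4: 1353 × 0.958 = 1296
Group 5: 644 × 0.967 + 3644 × 0.679 = 623 + 2474 = 3097
Population now: 0–9=904, 10–19=780, 20–29=1238, 30–39=1296, 40+=3097
Total after period 4: 904 + 780 + 1238 + 1296 + 3097 = 7315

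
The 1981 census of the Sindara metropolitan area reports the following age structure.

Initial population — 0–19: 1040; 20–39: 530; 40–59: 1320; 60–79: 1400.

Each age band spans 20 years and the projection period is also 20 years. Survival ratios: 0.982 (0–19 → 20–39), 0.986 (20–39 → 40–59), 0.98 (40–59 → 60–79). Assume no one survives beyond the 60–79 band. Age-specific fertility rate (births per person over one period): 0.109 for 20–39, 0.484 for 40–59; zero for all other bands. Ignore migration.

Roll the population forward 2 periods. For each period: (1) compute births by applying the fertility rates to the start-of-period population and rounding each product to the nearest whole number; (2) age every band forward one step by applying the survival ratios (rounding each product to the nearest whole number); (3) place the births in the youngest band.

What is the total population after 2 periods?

Period 1:
Births: 530 × 0.109 = 58, 1320 × 0.484 = 639 — total 697
20–39: 1040 × 0.982 = 1021
40–59: 530 × 0.986 = 523
60–79: 1320 × 0.98 = 1294
Population now: 0–19=697, 20–39=1021, 40–59=523, 60–79=1294
Period 2:
Births: 1021 × 0.109 = 111, 523 × 0.484 = 253 — total 364
20–39: 697 × 0.982 = 684
40–59: 1021 × 0.986 = 1007
60–79: 523 × 0.98 = 513
Population now: 0–19=364, 20–39=684, 40–59=1007, 60–79=513
Total after period 2: 364 + 684 + 1007 + 513 = 2568

2568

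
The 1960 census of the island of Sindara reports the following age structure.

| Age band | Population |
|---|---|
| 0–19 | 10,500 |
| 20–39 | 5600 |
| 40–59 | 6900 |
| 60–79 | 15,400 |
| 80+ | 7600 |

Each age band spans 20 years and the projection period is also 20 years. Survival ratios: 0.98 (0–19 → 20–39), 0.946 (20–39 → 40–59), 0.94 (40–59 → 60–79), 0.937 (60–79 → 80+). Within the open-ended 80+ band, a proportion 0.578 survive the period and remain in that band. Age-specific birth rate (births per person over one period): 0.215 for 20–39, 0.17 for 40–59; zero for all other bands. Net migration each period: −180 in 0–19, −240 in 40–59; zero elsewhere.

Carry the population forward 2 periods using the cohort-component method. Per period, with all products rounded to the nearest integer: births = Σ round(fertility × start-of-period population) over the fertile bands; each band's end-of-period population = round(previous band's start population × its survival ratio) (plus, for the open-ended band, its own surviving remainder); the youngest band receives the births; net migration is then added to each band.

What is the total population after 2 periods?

After projecting period 1:
Births: 5600 × 0.215 = 1204  |  6900 × 0.17 = 1173 — total 2377
20–39: 10500 × 0.98 = 10290
40–59: 5600 × 0.946 = 5298
60–79: 6900 × 0.94 = 6486
80+: 15400 × 0.937 + 7600 × 0.578 = 14430 + 4393 = 18823
Net migration: 0–19 − 180 → 2197; 40–59 − 240 → 5058
→ [2197, 10290, 5058, 6486, 18823]
After projecting period 2:
Births: 10290 × 0.215 = 2212  |  5058 × 0.17 = 860 — total 3072
20–39: 2197 × 0.98 = 2153
40–59: 10290 × 0.946 = 9734
60–79: 5058 × 0.94 = 4755
80+: 6486 × 0.937 + 18823 × 0.578 = 6077 + 10880 = 16957
Net migration: 0–19 − 180 → 2892; 40–59 − 240 → 9494
→ [2892, 2153, 9494, 4755, 16957]
Total after period 2: 2892 + 2153 + 9494 + 4755 + 16957 = 36251

36251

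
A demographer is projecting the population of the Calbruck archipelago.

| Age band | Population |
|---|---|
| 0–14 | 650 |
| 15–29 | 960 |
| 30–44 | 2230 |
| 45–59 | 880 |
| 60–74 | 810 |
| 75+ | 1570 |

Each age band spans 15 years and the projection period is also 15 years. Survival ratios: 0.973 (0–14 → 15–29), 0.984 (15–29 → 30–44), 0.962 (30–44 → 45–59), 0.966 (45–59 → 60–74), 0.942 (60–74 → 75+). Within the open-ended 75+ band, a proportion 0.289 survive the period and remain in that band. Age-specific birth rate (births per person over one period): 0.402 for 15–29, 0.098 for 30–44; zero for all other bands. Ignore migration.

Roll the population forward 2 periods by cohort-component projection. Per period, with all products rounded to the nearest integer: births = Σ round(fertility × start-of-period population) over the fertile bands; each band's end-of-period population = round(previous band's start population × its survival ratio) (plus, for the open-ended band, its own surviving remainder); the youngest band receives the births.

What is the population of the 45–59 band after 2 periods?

Period 1.
Births: 960 × 0.402 = 386 ; 2230 × 0.098 = 219 → total 605
15–29: 650 × 0.973 = 632
30–44: 960 × 0.984 = 945
45–59: 2230 × 0.962 = 2145
60–74: 880 × 0.966 = 850
75+: 810 × 0.942 + 1570 × 0.289 = 763 + 454 = 1217
End of period: [605, 632, 945, 2145, 850, 1217]
Period 2.
Births: 632 × 0.402 = 254 ; 945 × 0.098 = 93 → total 347
15–29: 605 × 0.973 = 589
30–44: 632 × 0.984 = 622
45–59: 945 × 0.962 = 909
60–74: 2145 × 0.966 = 2072
75+: 850 × 0.942 + 1217 × 0.289 = 801 + 352 = 1153
End of period: [347, 589, 622, 909, 2072, 1153]

909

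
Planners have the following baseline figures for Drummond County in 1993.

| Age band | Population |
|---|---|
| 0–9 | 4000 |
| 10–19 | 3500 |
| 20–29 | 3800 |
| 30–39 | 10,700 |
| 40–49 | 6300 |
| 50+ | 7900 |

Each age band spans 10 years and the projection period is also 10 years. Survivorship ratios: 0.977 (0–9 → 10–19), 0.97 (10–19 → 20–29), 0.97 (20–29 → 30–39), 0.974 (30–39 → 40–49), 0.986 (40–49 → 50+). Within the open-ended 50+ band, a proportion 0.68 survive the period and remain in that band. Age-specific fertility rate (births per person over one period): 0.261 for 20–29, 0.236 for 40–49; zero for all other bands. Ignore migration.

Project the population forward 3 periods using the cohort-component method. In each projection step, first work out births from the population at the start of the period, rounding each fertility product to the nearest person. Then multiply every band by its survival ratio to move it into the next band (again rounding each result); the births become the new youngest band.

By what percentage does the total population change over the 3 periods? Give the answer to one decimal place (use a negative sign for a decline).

-16.5

Call the bands 1 to 6, youngest first.
[period 1]
Births: 3800 × 0.261 = 992  |  6300 × 0.236 = 1487 ⇒ total 2479
Band 2: 4000 × 0.977 = 3908
Band 3: 3500 × 0.97 = 3395
Band 4: 3800 × 0.97 = 3686
Band 5: 10700 × 0.974 = 10422
Band 6: 6300 × 0.986 + 7900 × 0.68 = 6212 + 5372 = 11584
Population now: 0–9=2479, 10–19=3908, 20–29=3395, 30–39=3686, 40–49=10422, 50+=11584
[period 2]
Births: 3395 × 0.261 = 886  |  10422 × 0.236 = 2460 ⇒ total 3346
Band 2: 2479 × 0.977 = 2422
Band 3: 3908 × 0.97 = 3791
Band 4: 3395 × 0.97 = 3293
Band 5: 3686 × 0.974 = 3590
Band 6: 10422 × 0.986 + 11584 × 0.68 = 10276 + 7877 = 18153
Population now: 0–9=3346, 10–19=2422, 20–29=3791, 30–39=3293, 40–49=3590, 50+=18153
[period 3]
Births: 3791 × 0.261 = 989  |  3590 × 0.236 = 847 ⇒ total 1836
Band 2: 3346 × 0.977 = 3269
Band 3: 2422 × 0.97 = 2349
Band 4: 3791 × 0.97 = 3677
Band 5: 3293 × 0.974 = 3207
Band 6: 3590 × 0.986 + 18153 × 0.68 = 3540 + 12344 = 15884
Population now: 0–9=1836, 10–19=3269, 20–29=2349, 30–39=3677, 40–49=3207, 50+=15884
Total: 36200 → 30222; change = -5978; percentage change = -16.5%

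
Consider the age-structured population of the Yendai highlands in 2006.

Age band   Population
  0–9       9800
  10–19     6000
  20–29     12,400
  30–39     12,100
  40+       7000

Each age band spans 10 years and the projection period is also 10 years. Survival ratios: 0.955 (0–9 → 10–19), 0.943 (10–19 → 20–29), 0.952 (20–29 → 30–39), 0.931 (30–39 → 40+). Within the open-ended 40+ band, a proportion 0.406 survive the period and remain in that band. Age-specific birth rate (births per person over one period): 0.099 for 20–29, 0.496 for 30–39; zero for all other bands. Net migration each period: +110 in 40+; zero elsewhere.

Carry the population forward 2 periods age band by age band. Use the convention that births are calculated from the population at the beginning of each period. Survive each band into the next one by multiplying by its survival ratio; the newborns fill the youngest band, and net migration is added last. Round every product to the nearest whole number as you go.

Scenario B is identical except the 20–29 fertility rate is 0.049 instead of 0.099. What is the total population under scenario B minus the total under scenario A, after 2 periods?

-875

(Groups numbered youngest = 1 to oldest = 5.)
— Period 1 —
Births: 12400 × 0.099 = 1228  |  12100 × 0.496 = 6002 ⇒ total 7230
Group 2: 9800 × 0.955 = 9359
Group 3: 6000 × 0.943 = 5658
Group 4: 12400 × 0.952 = 11805
Group 5: 12100 × 0.931 + 7000 × 0.406 = 11265 + 2842 = 14107
Net migration: Group 5 + 110 → 14217
Giving 7230 / 9359 / 5658 / 11805 / 14217.
— Period 2 —
Births: 5658 × 0.099 = 560  |  11805 × 0.496 = 5855 ⇒ total 6415
Group 2: 7230 × 0.955 = 6905
Group 3: 9359 × 0.943 = 8826
Group 4: 5658 × 0.952 = 5386
Group 5: 11805 × 0.931 + 14217 × 0.406 = 10990 + 5772 = 16762
Net migration: Group 5 + 110 → 16872
Giving 6415 / 6905 / 8826 / 5386 / 16872.
Scenario A total after 2 periods: 44404
Scenario B projection —
— Period 1 —
Births: 12400 × 0.049 = 608  |  12100 × 0.496 = 6002 ⇒ total 6610
Group 2: 9800 × 0.955 = 9359
Group 3: 6000 × 0.943 = 5658
Group 4: 12400 × 0.952 = 11805
Group 5: 12100 × 0.931 + 7000 × 0.406 = 11265 + 2842 = 14107
Net migration: Group 5 + 110 → 14217
Giving 6610 / 9359 / 5658 / 11805 / 14217.
— Period 2 —
Births: 5658 × 0.049 = 277  |  11805 × 0.496 = 5855 ⇒ total 6132
Group 2: 6610 × 0.955 = 6313
Group 3: 9359 × 0.943 = 8826
Group 4: 5658 × 0.952 = 5386
Group 5: 11805 × 0.931 + 14217 × 0.406 = 10990 + 5772 = 16762
Net migration: Group 5 + 110 → 16872
Giving 6132 / 6313 / 8826 / 5386 / 16872.
Scenario B total after 2 periods: 43529
Difference B − A = 43529 − 44404 = -875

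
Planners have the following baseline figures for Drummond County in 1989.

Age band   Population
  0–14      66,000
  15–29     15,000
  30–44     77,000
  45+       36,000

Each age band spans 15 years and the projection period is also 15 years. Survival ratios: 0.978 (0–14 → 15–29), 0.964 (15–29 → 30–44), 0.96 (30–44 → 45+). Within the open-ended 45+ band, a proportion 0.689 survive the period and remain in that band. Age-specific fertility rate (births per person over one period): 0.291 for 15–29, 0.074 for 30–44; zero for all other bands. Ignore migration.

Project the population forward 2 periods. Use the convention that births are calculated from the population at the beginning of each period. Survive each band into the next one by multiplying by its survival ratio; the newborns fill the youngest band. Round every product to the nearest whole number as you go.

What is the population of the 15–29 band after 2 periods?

9842

Let group 1 be 0–14 through group 4 = 45+.
Period 1:
Births: 15000 * 0.291 = 4365 ; 77000 * 0.074 = 5698 → total 10063
Group 2: 66000 * 0.978 = 64548
Group 3: 15000 * 0.964 = 14460
Group 4: 77000 * 0.96 + 36000 * 0.689 = 73920 + 24804 = 98724
End of period: [10063, 64548, 14460, 98724]
Period 2:
Births: 64548 * 0.291 = 18783 ; 14460 * 0.074 = 1070 → total 19853
Group 2: 10063 * 0.978 = 9842
Group 3: 64548 * 0.964 = 62224
Group 4: 14460 * 0.96 + 98724 * 0.689 = 13882 + 68021 = 81903
End of period: [19853, 9842, 62224, 81903]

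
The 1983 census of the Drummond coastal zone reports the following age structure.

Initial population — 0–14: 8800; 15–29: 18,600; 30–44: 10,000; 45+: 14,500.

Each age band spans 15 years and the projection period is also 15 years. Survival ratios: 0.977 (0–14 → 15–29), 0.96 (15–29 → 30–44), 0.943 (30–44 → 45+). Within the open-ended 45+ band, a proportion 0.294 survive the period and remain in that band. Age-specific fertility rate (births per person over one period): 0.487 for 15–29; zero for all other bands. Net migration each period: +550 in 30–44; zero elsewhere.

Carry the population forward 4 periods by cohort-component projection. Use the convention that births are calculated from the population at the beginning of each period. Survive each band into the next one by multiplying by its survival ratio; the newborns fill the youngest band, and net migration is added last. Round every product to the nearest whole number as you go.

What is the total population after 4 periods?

23499

Call the bands 1 to 4, youngest first.
[period 1]
Births: 18600 * 0.487 = 9058
Band 2: 8800 * 0.977 = 8598
Band 3: 18600 * 0.96 = 17856
Band 4: 10000 * 0.943 + 14500 * 0.294 = 9430 + 4263 = 13693
Net migration: Band 3 + 550 → 18406
End of period: [9058, 8598, 18406, 13693]
[period 2]
Births: 8598 * 0.487 = 4187
Band 2: 9058 * 0.977 = 8850
Band 3: 8598 * 0.96 = 8254
Band 4: 18406 * 0.943 + 13693 * 0.294 = 17357 + 4026 = 21383
Net migration: Band 3 + 550 → 8804
End of period: [4187, 8850, 8804, 21383]
[period 3]
Births: 8850 * 0.487 = 4310
Band 2: 4187 * 0.977 = 4091
Band 3: 8850 * 0.96 = 8496
Band 4: 8804 * 0.943 + 21383 * 0.294 = 8302 + 6287 = 14589
Net migration: Band 3 + 550 → 9046
End of period: [4310, 4091, 9046, 14589]
[period 4]
Births: 4091 * 0.487 = 1992
Band 2: 4310 * 0.977 = 4211
Band 3: 4091 * 0.96 = 3927
Band 4: 9046 * 0.943 + 14589 * 0.294 = 8530 + 4289 = 12819
Net migration: Band 3 + 550 → 4477
End of period: [1992, 4211, 4477, 12819]
Total after period 4: 1992 + 4211 + 4477 + 12819 = 23499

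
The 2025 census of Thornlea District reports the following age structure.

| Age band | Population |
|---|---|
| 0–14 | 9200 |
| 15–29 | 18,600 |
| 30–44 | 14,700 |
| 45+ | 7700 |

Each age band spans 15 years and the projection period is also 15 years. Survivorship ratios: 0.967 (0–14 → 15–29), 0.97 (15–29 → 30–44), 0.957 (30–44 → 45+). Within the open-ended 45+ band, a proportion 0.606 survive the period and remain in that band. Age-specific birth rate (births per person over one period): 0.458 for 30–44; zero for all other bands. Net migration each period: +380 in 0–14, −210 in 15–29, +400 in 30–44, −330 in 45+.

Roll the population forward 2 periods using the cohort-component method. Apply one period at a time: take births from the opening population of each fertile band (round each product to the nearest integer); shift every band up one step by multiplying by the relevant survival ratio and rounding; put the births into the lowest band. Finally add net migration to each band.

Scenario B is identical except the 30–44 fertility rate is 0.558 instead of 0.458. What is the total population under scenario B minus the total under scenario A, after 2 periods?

Numbering the bands 1..4 from youngest to oldest:
Period 1.
Births: 14700 * 0.458 = 6733
Band 2: 9200 * 0.967 = 8896
Band 3: 18600 * 0.97 = 18042
Band 4: 14700 * 0.957 + 7700 * 0.606 = 14068 + 4666 = 18734
Net migration: Band 1 + 380 → 7113; Band 2 − 210 → 8686; Band 3 + 400 → 18442; Band 4 − 330 → 18404
Giving 7113 / 8686 / 18442 / 18404.
Period 2.
Births: 18442 * 0.458 = 8446
Band 2: 7113 * 0.967 = 6878
Band 3: 8686 * 0.97 = 8425
Band 4: 18442 * 0.957 + 18404 * 0.606 = 17649 + 11153 = 28802
Net migration: Band 1 + 380 → 8826; Band 2 − 210 → 6668; Band 3 + 400 → 8825; Band 4 − 330 → 28472
Giving 8826 / 6668 / 8825 / 28472.
Scenario A total after 2 periods: 52791
Scenario B projection —
Period 1.
Births: 14700 * 0.558 = 8203
Band 2: 9200 * 0.967 = 8896
Band 3: 18600 * 0.97 = 18042
Band 4: 14700 * 0.957 + 7700 * 0.606 = 14068 + 4666 = 18734
Net migration: Band 1 + 380 → 8583; Band 2 − 210 → 8686; Band 3 + 400 → 18442; Band 4 − 330 → 18404
Giving 8583 / 8686 / 18442 / 18404.
Period 2.
Births: 18442 * 0.558 = 10291
Band 2: 8583 * 0.967 = 8300
Band 3: 8686 * 0.97 = 8425
Band 4: 18442 * 0.957 + 18404 * 0.606 = 17649 + 11153 = 28802
Net migration: Band 1 + 380 → 10671; Band 2 − 210 → 8090; Band 3 + 400 → 8825; Band 4 − 330 → 28472
Giving 10671 / 8090 / 8825 / 28472.
Scenario B total after 2 periods: 56058
Difference B − A = 56058 − 52791 = 3267

3267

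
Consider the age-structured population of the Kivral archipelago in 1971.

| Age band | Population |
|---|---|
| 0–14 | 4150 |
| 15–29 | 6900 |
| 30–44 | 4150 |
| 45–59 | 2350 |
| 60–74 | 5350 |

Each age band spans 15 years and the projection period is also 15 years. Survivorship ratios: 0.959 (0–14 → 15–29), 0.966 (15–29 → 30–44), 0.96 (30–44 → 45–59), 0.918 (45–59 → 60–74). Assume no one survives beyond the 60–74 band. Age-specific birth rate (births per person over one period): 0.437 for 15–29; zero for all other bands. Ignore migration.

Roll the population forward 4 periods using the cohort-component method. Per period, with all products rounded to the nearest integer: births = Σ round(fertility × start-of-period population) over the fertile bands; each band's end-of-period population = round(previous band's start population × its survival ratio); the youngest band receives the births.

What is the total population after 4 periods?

9620

Period 1.
Births: 6900 * 0.437 = 3015
15–29: 4150 * 0.959 = 3980
30–44: 6900 * 0.966 = 6665
45–59: 4150 * 0.96 = 3984
60–74: 2350 * 0.918 = 2157
→ [3015, 3980, 6665, 3984, 2157]
Period 2.
Births: 3980 * 0.437 = 1739
15–29: 3015 * 0.959 = 2891
30–44: 3980 * 0.966 = 3845
45–59: 6665 * 0.96 = 6398
60–74: 3984 * 0.918 = 3657
→ [1739, 2891, 3845, 6398, 3657]
Period 3.
Births: 2891 * 0.437 = 1263
15–29: 1739 * 0.959 = 1668
30–44: 2891 * 0.966 = 2793
45–59: 3845 * 0.96 = 3691
60–74: 6398 * 0.918 = 5873
→ [1263, 1668, 2793, 3691, 5873]
Period 4.
Births: 1668 * 0.437 = 729
15–29: 1263 * 0.959 = 1211
30–44: 1668 * 0.966 = 1611
45–59: 2793 * 0.96 = 2681
60–74: 3691 * 0.918 = 3388
→ [729, 1211, 1611, 2681, 3388]
Total after period 4: 729 + 1211 + 1611 + 2681 + 3388 = 9620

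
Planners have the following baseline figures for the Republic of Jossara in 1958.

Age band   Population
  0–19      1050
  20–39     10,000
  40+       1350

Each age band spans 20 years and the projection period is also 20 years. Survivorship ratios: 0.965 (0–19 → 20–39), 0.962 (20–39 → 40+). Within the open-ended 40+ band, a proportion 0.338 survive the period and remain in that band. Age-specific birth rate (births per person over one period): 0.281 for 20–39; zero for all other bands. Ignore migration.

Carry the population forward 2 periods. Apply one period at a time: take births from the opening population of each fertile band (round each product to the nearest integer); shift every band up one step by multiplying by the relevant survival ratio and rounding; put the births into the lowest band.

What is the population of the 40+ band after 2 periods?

4381

Call the groups 1 to 3, youngest first.
Period 1.
Births: 10000 * 0.281 = 2810
Group 2: 1050 * 0.965 = 1013
Group 3: 10000 * 0.962 + 1350 * 0.338 = 9620 + 456 = 10076
End of period: [2810, 1013, 10076]
Period 2.
Births: 1013 * 0.281 = 285
Group 2: 2810 * 0.965 = 2712
Group 3: 1013 * 0.962 + 10076 * 0.338 = 975 + 3406 = 4381
End of period: [285, 2712, 4381]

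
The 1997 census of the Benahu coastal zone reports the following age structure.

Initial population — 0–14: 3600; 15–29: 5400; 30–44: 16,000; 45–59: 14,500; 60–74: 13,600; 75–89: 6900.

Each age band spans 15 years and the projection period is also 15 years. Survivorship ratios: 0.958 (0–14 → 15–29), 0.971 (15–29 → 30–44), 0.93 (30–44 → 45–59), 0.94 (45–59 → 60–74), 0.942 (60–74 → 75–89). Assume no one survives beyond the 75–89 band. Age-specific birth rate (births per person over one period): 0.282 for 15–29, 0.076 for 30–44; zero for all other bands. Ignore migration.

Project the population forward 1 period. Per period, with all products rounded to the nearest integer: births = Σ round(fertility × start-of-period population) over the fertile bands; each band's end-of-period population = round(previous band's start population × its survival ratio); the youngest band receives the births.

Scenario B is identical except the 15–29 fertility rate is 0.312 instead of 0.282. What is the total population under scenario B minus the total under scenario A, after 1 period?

Period 1:
Births: 5400 * 0.282 = 1523  |  16000 * 0.076 = 1216 → 2739
15–29: 3600 * 0.958 = 3449
30–44: 5400 * 0.971 = 5243
45–59: 16000 * 0.93 = 14880
60–74: 14500 * 0.94 = 13630
75–89: 13600 * 0.942 = 12811
Population now: 0–14=2739, 15–29=3449, 30–44=5243, 45–59=14880, 60–74=13630, 75–89=12811
Scenario A total after 1 period: 52752
Scenario B projection —
Period 1:
Births: 5400 * 0.312 = 1685  |  16000 * 0.076 = 1216 → 2901
15–29: 3600 * 0.958 = 3449
30–44: 5400 * 0.971 = 5243
45–59: 16000 * 0.93 = 14880
60–74: 14500 * 0.94 = 13630
75–89: 13600 * 0.942 = 12811
Population now: 0–14=2901, 15–29=3449, 30–44=5243, 45–59=14880, 60–74=13630, 75–89=12811
Scenario B total after 1 period: 52914
Difference B − A = 52914 − 52752 = 162

162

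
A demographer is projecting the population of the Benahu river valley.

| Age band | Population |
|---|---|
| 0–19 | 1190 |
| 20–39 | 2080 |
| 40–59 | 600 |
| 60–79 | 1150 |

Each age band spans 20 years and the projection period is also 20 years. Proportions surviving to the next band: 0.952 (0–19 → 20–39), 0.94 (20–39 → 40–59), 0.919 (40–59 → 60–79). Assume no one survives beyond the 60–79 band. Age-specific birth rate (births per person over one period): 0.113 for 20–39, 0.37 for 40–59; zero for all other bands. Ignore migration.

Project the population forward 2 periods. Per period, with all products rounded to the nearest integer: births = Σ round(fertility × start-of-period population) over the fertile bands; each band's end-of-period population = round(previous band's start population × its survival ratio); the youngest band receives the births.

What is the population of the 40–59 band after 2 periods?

Call the bands 1 to 4, youngest first.
Period 1:
Births: 2080 × 0.113 = 235, 600 × 0.37 = 222 → total 457
Band 2: 1190 × 0.952 = 1133
Band 3: 2080 × 0.94 = 1955
Band 4: 600 × 0.919 = 551
Population now: 0–19=457, 20–39=1133, 40–59=1955, 60–79=551
Period 2:
Births: 1133 × 0.113 = 128, 1955 × 0.37 = 723 → total 851
Band 2: 457 × 0.952 = 435
Band 3: 1133 × 0.94 = 1065
Band 4: 1955 × 0.919 = 1797
Population now: 0–19=851, 20–39=435, 40–59=1065, 60–79=1797

1065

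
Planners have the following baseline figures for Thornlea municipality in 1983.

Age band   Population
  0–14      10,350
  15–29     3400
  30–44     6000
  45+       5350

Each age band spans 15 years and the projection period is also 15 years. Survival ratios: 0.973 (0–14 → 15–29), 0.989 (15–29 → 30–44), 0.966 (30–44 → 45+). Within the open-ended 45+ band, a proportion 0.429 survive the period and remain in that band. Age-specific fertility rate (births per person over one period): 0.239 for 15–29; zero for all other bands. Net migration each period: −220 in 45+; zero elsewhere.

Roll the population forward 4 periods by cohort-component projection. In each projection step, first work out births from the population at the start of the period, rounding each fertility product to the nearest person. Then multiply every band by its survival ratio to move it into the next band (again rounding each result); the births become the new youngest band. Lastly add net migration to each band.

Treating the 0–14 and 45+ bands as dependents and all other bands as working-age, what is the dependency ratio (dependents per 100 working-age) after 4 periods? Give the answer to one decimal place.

Numbering the groups 1..4 from youngest to oldest:
After projecting period 1:
Births: 3400 × 0.239 = 813
Group 2: 10350 × 0.973 = 10071
Group 3: 3400 × 0.989 = 3363
Group 4: 6000 × 0.966 + 5350 × 0.429 = 5796 + 2295 = 8091
Net migration: Group 4 − 220 → 7871
Giving 813 / 10071 / 3363 / 7871.
After projecting period 2:
Births: 10071 × 0.239 = 2407
Group 2: 813 × 0.973 = 791
Group 3: 10071 × 0.989 = 9960
Group 4: 3363 × 0.966 + 7871 × 0.429 = 3249 + 3377 = 6626
Net migration: Group 4 − 220 → 6406
Giving 2407 / 791 / 9960 / 6406.
After projecting period 3:
Births: 791 × 0.239 = 189
Group 2: 2407 × 0.973 = 2342
Group 3: 791 × 0.989 = 782
Group 4: 9960 × 0.966 + 6406 × 0.429 = 9621 + 2748 = 12369
Net migration: Group 4 − 220 → 12149
Giving 189 / 2342 / 782 / 12149.
After projecting period 4:
Births: 2342 × 0.239 = 560
Group 2: 189 × 0.973 = 184
Group 3: 2342 × 0.989 = 2316
Group 4: 782 × 0.966 + 12149 × 0.429 = 755 + 5212 = 5967
Net migration: Group 4 − 220 → 5747
Giving 560 / 184 / 2316 / 5747.
Dependents (band 0–14 + band 45+) = 560 + 5747 = 6307; working-age = 2500; ratio = 6307/2500 × 100 = 252.3

252.3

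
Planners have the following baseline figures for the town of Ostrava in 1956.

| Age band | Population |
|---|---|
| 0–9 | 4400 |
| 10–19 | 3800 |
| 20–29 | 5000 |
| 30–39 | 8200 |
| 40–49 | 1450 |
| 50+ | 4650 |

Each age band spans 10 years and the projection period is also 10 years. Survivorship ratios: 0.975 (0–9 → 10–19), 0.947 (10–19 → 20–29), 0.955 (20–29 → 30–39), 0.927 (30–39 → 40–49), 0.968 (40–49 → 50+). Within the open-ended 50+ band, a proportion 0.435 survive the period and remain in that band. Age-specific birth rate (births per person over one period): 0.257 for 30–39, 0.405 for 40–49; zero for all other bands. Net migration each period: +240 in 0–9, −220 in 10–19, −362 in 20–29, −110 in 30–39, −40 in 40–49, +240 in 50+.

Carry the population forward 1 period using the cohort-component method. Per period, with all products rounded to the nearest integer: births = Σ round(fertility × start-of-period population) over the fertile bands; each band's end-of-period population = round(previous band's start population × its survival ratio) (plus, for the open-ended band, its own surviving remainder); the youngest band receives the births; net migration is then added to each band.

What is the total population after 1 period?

[period 1]
Births: 8200 × 0.257 = 2107 ; 1450 × 0.405 = 587 → 2694
10–19: 4400 × 0.975 = 4290
20–29: 3800 × 0.947 = 3599
30–39: 5000 × 0.955 = 4775
40–49: 8200 × 0.927 = 7601
50+: 1450 × 0.968 + 4650 × 0.435 = 1404 + 2023 = 3427
Net migration: 0–9 + 240 → 2934; 10–19 − 220 → 4070; 20–29 − 362 → 3237; 30–39 − 110 → 4665; 40–49 − 40 → 7561; 50+ + 240 → 3667
Population now: 0–9=2934, 10–19=4070, 20–29=3237, 30–39=4665, 40–49=7561, 50+=3667
Total after period 1: 2934 + 4070 + 3237 + 4665 + 7561 + 3667 = 26134

26134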